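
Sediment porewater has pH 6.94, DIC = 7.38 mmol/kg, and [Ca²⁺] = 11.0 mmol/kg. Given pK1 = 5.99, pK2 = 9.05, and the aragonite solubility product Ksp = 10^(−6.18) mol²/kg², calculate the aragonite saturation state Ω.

Ω = 0.852

α₂ = 1 / (1 + [H⁺]/K2 + [H⁺]²/(K1K2)) = 1 / (1 + 10^+2.11 + 10^+1.16)
   = 1 / (1 + 128.82 + 14.454) = 1/144.28 = 0.006931
[CO3²⁻] = α₂ × DIC = 0.006931 × 7.38 = 0.05115 mmol/kg
Ksp = 10^(−6.18) = 6.607×10^-7
Ω = [Ca²⁺][CO3²⁻]/Ksp = (11.0×10^-3)(5.115×10^-5) / 6.607×10^-7 = 0.852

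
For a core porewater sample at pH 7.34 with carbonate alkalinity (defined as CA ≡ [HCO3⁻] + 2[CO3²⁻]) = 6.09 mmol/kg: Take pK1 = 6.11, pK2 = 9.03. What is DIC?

CA = [HCO3⁻] + 2[CO3²⁻] = (α₁ + 2α₂)·DIC
At pH 7.34: [H⁺]/K1 = 10^-1.23 = 0.058884, K2/[H⁺] = 10^-1.69 = 0.020417
α₁ = 1/(1 + 0.058884 + 0.020417) = 1/1.0793 = 0.9265; α₂ = α₁·K2/[H⁺] = 0.01892
α₁ + 2α₂ = 0.9644
DIC = CA / (α₁ + 2α₂) = 6.09 / 0.9644 = 6.32 mmol/kg

DIC = 6.32 mmol/kg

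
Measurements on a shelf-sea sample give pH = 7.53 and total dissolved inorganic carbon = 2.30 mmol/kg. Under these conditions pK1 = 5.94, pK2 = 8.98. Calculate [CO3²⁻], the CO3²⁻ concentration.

[CO3²⁻] = 0.0769 mmol/kg

α₂ = 1 / (1 + [H⁺]/K2 + [H⁺]²/(K1K2)) = 1 / (1 + 10^+1.45 + 10^-0.14)
   = 1 / (1 + 28.184 + 0.72444) = 1/29.908 = 0.03344
[CO3²⁻] = α₂ × DIC = 0.03344 × 2.30 = 0.0769 mmol/kg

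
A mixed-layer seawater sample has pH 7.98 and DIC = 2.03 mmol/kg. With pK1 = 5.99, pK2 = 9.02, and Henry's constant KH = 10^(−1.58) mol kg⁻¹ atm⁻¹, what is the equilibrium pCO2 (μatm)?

pCO2 = 717 μatm

α₀ = 1 / (1 + K1/[H⁺] + K1K2/[H⁺]²) = 1 / (1 + 10^+1.99 + 10^+0.95)
   = 1 / (1 + 97.724 + 8.9125) = 1/107.64 = 0.009291
[CO2*] = α₀ × DIC = 0.009291 × 2.03 = 0.01886 mmol/kg = 18.86 μmol/kg
pCO2 = [CO2*]/KH = 1.886×10^-5 / 2.630×10^-2 = 717 μatm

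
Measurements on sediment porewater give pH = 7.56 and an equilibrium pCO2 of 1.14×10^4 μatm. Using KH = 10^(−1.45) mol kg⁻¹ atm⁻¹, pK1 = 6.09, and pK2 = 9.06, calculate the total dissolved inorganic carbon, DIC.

[CO2*] = KH · pCO2 = 10^(−1.45) × 1.14×10^4×10^-6 = 4.045×10^-4 mol/kg
α₀ = 1/(1 + K1/[H⁺] + K1K2/[H⁺]²) = 1/(1 + 10^+1.47 + 10^-0.03) = 0.03180
DIC = [CO2*]/α₀ = 4.045×10^-4 / 0.03180 = 12.7 mmol/kg

DIC = 12.7 mmol/kg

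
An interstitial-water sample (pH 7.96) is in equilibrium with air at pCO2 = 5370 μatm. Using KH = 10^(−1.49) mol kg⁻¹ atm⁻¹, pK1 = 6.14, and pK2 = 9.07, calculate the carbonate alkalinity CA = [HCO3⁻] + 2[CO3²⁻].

[CO2*] = KH · pCO2 = 10^(−1.49) × 5370×10^-6 = 1.738×10^-4 mol/kg
α₀ = 1/(1 + K1/[H⁺] + K1K2/[H⁺]²) = 1/(1 + 10^+1.82 + 10^+0.71) = 0.01385
DIC = [CO2*]/α₀ = 1.738×10^-4 / 0.01385 = 12.55 mmol/kg
CA = (α₁ + 2α₂)·DIC = (0.9151 + 2×0.07104) × 12.55 = 13.3 mmol/kg

CA = 13.3 mmol/kg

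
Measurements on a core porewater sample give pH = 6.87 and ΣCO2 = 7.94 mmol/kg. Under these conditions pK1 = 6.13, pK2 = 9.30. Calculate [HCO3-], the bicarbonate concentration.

α₁ = 1 / (1 + [H⁺]/K1 + K2/[H⁺]) = 1 / (1 + 10^-0.74 + 10^-2.43)
   = 1 / (1 + 0.18197 + 0.0037154) = 1/1.1857 = 0.8434
[HCO3⁻] = α₁ × DIC = 0.8434 × 7.94 = 6.70 mmol/kg

[HCO3⁻] = 6.70 mmol/kg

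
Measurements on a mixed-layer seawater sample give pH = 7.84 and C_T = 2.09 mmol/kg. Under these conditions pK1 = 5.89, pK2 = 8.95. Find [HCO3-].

α₁ = 1 / (1 + [H⁺]/K1 + K2/[H⁺]) = 1 / (1 + 10^-1.95 + 10^-1.11)
   = 1 / (1 + 0.011220 + 0.077625) = 1/1.0888 = 0.9184
[HCO3⁻] = α₁ × DIC = 0.9184 × 2.09 = 1.92 mmol/kg

[HCO3⁻] = 1.92 mmol/kg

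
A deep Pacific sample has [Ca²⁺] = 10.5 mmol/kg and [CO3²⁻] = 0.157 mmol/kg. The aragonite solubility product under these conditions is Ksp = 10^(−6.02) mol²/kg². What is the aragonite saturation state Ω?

Ksp = 10^(−6.02) = 9.550×10^-7
Ω = [Ca²⁺][CO3²⁻]/Ksp = (10.5×10^-3)(0.157×10^-3) / 9.550×10^-7 = 1.73

Ω = 1.73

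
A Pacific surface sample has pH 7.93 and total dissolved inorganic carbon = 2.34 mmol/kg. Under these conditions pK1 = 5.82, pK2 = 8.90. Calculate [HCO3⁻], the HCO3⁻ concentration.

[HCO3⁻] = 2.10 mmol/kg

α₁ = 1 / (1 + [H⁺]/K1 + K2/[H⁺]) = 1 / (1 + 10^-2.11 + 10^-0.97)
   = 1 / (1 + 0.0077625 + 0.10715) = 1/1.1149 = 0.8969
[HCO3⁻] = α₁ × DIC = 0.8969 × 2.34 = 2.10 mmol/kg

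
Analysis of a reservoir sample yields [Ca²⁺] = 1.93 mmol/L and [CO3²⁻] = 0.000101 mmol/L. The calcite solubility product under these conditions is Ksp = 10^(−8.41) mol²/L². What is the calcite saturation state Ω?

Ksp = 10^(−8.41) = 3.890×10^-9
Ω = [Ca²⁺][CO3²⁻]/Ksp = (1.93×10^-3)(0.000101×10^-3) / 3.890×10^-9 = 0.0501

Ω = 0.0501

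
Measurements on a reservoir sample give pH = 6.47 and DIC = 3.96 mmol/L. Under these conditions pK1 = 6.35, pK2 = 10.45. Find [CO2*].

α₀ = 1 / (1 + K1/[H⁺] + K1K2/[H⁺]²) = 1 / (1 + 10^+0.12 + 10^-3.86)
   = 1 / (1 + 1.3183 + 0.00013804) = 1/2.3184 = 0.4313
[CO2*] = α₀ × DIC = 0.4313 × 3.96 = 1.71 mmol/L

[CO2*] = 1.71 mmol/L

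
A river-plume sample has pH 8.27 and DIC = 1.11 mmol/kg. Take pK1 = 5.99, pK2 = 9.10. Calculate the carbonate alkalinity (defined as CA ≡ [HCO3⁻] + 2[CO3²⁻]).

CA = 1.25 mmol/kg

CA = [HCO3⁻] + 2[CO3²⁻] = (α₁ + 2α₂)·DIC
At pH 8.27: [H⁺]/K1 = 10^-2.28 = 0.0052481, K2/[H⁺] = 10^-0.83 = 0.14791
α₁ = 1/(1 + 0.0052481 + 0.14791) = 1/1.1532 = 0.8672; α₂ = α₁·K2/[H⁺] = 0.1283
α₁ + 2α₂ = 1.1237
CA = 1.1237 × 1.11 = 1.25 mmol/kg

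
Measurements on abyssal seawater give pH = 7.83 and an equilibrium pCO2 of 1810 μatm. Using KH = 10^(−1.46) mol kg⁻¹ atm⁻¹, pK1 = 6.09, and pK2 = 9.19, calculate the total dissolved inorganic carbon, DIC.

[CO2*] = KH · pCO2 = 10^(−1.46) × 1810×10^-6 = 6.276×10^-5 mol/kg
α₀ = 1/(1 + K1/[H⁺] + K1K2/[H⁺]²) = 1/(1 + 10^+1.74 + 10^+0.38) = 0.01714
DIC = [CO2*]/α₀ = 6.276×10^-5 / 0.01714 = 3.66 mmol/kg

DIC = 3.66 mmol/kg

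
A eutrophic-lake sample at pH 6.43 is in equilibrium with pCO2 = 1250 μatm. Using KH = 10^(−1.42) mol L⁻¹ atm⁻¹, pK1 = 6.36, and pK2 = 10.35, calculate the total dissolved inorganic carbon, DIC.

DIC = 0.103 mmol/L

[CO2*] = KH · pCO2 = 10^(−1.42) × 1250×10^-6 = 4.752×10^-5 mol/L
α₀ = 1/(1 + K1/[H⁺] + K1K2/[H⁺]²) = 1/(1 + 10^+0.07 + 10^-3.85) = 0.4598
DIC = [CO2*]/α₀ = 4.752×10^-5 / 0.4598 = 0.103 mmol/L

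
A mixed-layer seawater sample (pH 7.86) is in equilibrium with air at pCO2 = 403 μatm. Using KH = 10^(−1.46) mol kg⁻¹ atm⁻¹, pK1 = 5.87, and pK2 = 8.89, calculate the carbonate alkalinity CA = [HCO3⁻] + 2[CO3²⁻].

[CO2*] = KH · pCO2 = 10^(−1.46) × 403×10^-6 = 1.397×10^-5 mol/kg
α₀ = 1/(1 + K1/[H⁺] + K1K2/[H⁺]²) = 1/(1 + 10^+1.99 + 10^+0.96) = 0.009273
DIC = [CO2*]/α₀ = 1.397×10^-5 / 0.009273 = 1.507 mmol/kg
CA = (α₁ + 2α₂)·DIC = (0.9062 + 2×0.08457) × 1.507 = 1.62 mmol/kg

CA = 1.62 mmol/kg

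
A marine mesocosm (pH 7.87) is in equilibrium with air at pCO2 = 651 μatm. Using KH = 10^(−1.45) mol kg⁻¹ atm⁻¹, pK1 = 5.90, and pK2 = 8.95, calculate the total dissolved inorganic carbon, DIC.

DIC = 2.36 mmol/kg

[CO2*] = KH · pCO2 = 10^(−1.45) × 651×10^-6 = 2.310×10^-5 mol/kg
α₀ = 1/(1 + K1/[H⁺] + K1K2/[H⁺]²) = 1/(1 + 10^+1.97 + 10^+0.89) = 0.009795
DIC = [CO2*]/α₀ = 2.310×10^-5 / 0.009795 = 2.36 mmol/kg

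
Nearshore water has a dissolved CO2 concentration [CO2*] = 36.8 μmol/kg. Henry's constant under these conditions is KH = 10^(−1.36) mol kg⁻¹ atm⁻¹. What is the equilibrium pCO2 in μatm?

pCO2 = 843 μatm

KH = 10^(−1.36) = 4.365×10^-2 mol kg⁻¹ atm⁻¹
pCO2 = [CO2*]/KH = 36.8×10^-6 / 4.365×10^-2 = 8.43×10^-4 atm = 843 μatm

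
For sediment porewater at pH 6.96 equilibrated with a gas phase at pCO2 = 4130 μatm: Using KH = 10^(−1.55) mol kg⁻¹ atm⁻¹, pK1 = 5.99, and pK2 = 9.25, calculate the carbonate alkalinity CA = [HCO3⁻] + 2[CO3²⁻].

[CO2*] = KH · pCO2 = 10^(−1.55) × 4130×10^-6 = 1.164×10^-4 mol/kg
α₀ = 1/(1 + K1/[H⁺] + K1K2/[H⁺]²) = 1/(1 + 10^+0.97 + 10^-1.32) = 0.09634
DIC = [CO2*]/α₀ = 1.164×10^-4 / 0.09634 = 1.208 mmol/kg
CA = (α₁ + 2α₂)·DIC = (0.8991 + 2×0.004611) × 1.208 = 1.10 mmol/kg

CA = 1.10 mmol/kg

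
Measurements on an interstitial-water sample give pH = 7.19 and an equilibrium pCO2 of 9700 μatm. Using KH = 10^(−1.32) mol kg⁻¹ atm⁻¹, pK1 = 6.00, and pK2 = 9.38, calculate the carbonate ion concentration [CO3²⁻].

[CO2*] = KH · pCO2 = 10^(−1.32) × 9700×10^-6 = 4.643×10^-4 mol/kg
α₀ = 1/(1 + K1/[H⁺] + K1K2/[H⁺]²) = 1/(1 + 10^+1.19 + 10^-1.00) = 0.06028
DIC = [CO2*]/α₀ = 4.643×10^-4 / 0.06028 = 7.701 mmol/kg
[CO3²⁻] = α₂·DIC; α₂ = 0.006028, so [CO3²⁻] = 0.006028 × 7.701 = 0.0464 mmol/kg

[CO3²⁻] = 0.0464 mmol/kg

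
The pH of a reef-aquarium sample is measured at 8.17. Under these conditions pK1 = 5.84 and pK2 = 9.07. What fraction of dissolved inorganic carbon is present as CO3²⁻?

α₂ = 0.111

α₂ = 1 / (1 + [H⁺]/K2 + [H⁺]²/(K1K2)) = 1 / (1 + 10^+0.90 + 10^-1.43)
   = 1 / (1 + 7.9433 + 0.037154) = 1/8.9804 = 0.1114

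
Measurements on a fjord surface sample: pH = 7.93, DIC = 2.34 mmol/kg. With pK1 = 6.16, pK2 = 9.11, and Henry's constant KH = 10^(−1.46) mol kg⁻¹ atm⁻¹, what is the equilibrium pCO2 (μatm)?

pCO2 = 1060 μatm

α₀ = 1 / (1 + K1/[H⁺] + K1K2/[H⁺]²) = 1 / (1 + 10^+1.77 + 10^+0.59)
   = 1 / (1 + 58.884 + 3.8905) = 1/63.775 = 0.01568
[CO2*] = α₀ × DIC = 0.01568 × 2.34 = 0.03669 mmol/kg
pCO2 = [CO2*]/KH = 3.669×10^-5 / 3.467×10^-2 = 1060 μatm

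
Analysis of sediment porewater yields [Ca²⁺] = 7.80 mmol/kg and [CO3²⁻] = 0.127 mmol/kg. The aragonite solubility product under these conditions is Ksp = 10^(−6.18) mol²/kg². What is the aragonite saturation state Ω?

Ksp = 10^(−6.18) = 6.607×10^-7
Ω = [Ca²⁺][CO3²⁻]/Ksp = (7.80×10^-3)(0.127×10^-3) / 6.607×10^-7 = 1.50

Ω = 1.50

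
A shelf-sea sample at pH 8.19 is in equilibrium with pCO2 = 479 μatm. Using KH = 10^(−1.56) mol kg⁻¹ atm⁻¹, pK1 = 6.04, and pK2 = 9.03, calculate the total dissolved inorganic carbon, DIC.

DIC = 2.15 mmol/kg

[CO2*] = KH · pCO2 = 10^(−1.56) × 479×10^-6 = 1.319×10^-5 mol/kg
α₀ = 1/(1 + K1/[H⁺] + K1K2/[H⁺]²) = 1/(1 + 10^+2.15 + 10^+1.31) = 0.006147
DIC = [CO2*]/α₀ = 1.319×10^-5 / 0.006147 = 2.15 mmol/kg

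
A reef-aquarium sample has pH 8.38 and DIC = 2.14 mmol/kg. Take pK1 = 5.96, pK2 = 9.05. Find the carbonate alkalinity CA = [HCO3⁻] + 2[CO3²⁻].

CA = 2.51 mmol/kg

CA = [HCO3⁻] + 2[CO3²⁻] = (α₁ + 2α₂)·DIC
At pH 8.38: [H⁺]/K1 = 10^-2.42 = 0.0038019, K2/[H⁺] = 10^-0.67 = 0.21380
α₁ = 1/(1 + 0.0038019 + 0.21380) = 1/1.2176 = 0.8213; α₂ = α₁·K2/[H⁺] = 0.1756
α₁ + 2α₂ = 1.1725
CA = 1.1725 × 2.14 = 2.51 mmol/kg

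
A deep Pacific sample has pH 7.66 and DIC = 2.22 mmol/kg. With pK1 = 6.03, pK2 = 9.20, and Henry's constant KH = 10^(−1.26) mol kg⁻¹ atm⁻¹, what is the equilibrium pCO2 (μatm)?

pCO2 = 900 μatm

α₀ = 1 / (1 + K1/[H⁺] + K1K2/[H⁺]²) = 1 / (1 + 10^+1.63 + 10^+0.09)
   = 1 / (1 + 42.658 + 1.2303) = 1/44.888 = 0.02228
[CO2*] = α₀ × DIC = 0.02228 × 2.22 = 0.04946 mmol/kg
pCO2 = [CO2*]/KH = 4.946×10^-5 / 5.495×10^-2 = 900 μatm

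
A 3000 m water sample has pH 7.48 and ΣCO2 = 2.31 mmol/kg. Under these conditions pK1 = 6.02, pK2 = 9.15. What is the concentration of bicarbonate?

α₁ = 1 / (1 + [H⁺]/K1 + K2/[H⁺]) = 1 / (1 + 10^-1.46 + 10^-1.67)
   = 1 / (1 + 0.034674 + 0.021380) = 1/1.0561 = 0.9469
[HCO3⁻] = α₁ × DIC = 0.9469 × 2.31 = 2.19 mmol/kg

[HCO3⁻] = 2.19 mmol/kg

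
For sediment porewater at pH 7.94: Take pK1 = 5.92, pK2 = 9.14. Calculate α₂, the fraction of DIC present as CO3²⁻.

α₂ = 0.0588

α₂ = 1 / (1 + [H⁺]/K2 + [H⁺]²/(K1K2)) = 1 / (1 + 10^+1.20 + 10^-0.82)
   = 1 / (1 + 15.849 + 0.15136) = 1/17.000 = 0.05882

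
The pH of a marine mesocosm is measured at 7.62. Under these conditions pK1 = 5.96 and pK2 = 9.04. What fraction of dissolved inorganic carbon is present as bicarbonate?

α₁ = 0.943

α₁ = 1 / (1 + [H⁺]/K1 + K2/[H⁺]) = 1 / (1 + 10^-1.66 + 10^-1.42)
   = 1 / (1 + 0.021878 + 0.038019) = 1/1.0599 = 0.9435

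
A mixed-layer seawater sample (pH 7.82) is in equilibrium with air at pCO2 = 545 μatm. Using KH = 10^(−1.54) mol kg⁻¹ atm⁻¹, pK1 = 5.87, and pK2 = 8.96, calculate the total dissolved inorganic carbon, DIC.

DIC = 1.52 mmol/kg

[CO2*] = KH · pCO2 = 10^(−1.54) × 545×10^-6 = 1.572×10^-5 mol/kg
α₀ = 1/(1 + K1/[H⁺] + K1K2/[H⁺]²) = 1/(1 + 10^+1.95 + 10^+0.81) = 0.01035
DIC = [CO2*]/α₀ = 1.572×10^-5 / 0.01035 = 1.52 mmol/kg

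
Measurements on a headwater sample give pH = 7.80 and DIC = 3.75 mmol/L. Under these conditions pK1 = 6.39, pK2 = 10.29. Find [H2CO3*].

[CO2*] = 0.140 mmol/L

α₀ = 1 / (1 + K1/[H⁺] + K1K2/[H⁺]²) = 1 / (1 + 10^+1.41 + 10^-1.08)
   = 1 / (1 + 25.704 + 0.083176) = 1/26.787 = 0.03733
[CO2*] = α₀ × DIC = 0.03733 × 3.75 = 0.140 mmol/L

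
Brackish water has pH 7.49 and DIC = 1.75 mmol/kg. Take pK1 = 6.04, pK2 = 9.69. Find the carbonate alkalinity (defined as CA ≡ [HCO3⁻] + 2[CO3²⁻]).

CA = [HCO3⁻] + 2[CO3²⁻] = (α₁ + 2α₂)·DIC
At pH 7.49: [H⁺]/K1 = 10^-1.45 = 0.035481, K2/[H⁺] = 10^-2.20 = 0.0063096
α₁ = 1/(1 + 0.035481 + 0.0063096) = 1/1.0418 = 0.9599; α₂ = α₁·K2/[H⁺] = 0.006056
α₁ + 2α₂ = 0.9720
CA = 0.9720 × 1.75 = 1.70 mmol/kg

CA = 1.70 mmol/kg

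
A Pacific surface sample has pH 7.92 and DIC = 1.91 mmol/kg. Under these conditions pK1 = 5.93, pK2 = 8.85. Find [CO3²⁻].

α₂ = 1 / (1 + [H⁺]/K2 + [H⁺]²/(K1K2)) = 1 / (1 + 10^+0.93 + 10^-1.06)
   = 1 / (1 + 8.5114 + 0.087096) = 1/9.5985 = 0.1042
[CO3²⁻] = α₂ × DIC = 0.1042 × 1.91 = 0.199 mmol/kg

[CO3²⁻] = 0.199 mmol/kg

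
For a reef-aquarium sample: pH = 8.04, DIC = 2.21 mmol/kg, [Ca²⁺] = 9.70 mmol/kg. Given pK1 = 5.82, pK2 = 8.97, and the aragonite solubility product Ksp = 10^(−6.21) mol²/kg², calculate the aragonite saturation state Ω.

α₂ = 1 / (1 + [H⁺]/K2 + [H⁺]²/(K1K2)) = 1 / (1 + 10^+0.93 + 10^-1.29)
   = 1 / (1 + 8.5114 + 0.051286) = 1/9.5627 = 0.1046
[CO3²⁻] = α₂ × DIC = 0.1046 × 2.21 = 0.2311 mmol/kg
Ksp = 10^(−6.21) = 6.166×10^-7
Ω = [Ca²⁺][CO3²⁻]/Ksp = (9.70×10^-3)(2.311×10^-4) / 6.166×10^-7 = 3.64

Ω = 3.64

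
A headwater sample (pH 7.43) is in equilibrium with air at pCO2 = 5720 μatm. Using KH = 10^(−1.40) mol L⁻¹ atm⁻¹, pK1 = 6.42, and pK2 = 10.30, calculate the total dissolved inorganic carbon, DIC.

DIC = 2.56 mmol/L

[CO2*] = KH · pCO2 = 10^(−1.40) × 5720×10^-6 = 2.277×10^-4 mol/L
α₀ = 1/(1 + K1/[H⁺] + K1K2/[H⁺]²) = 1/(1 + 10^+1.01 + 10^-1.86) = 0.08891
DIC = [CO2*]/α₀ = 2.277×10^-4 / 0.08891 = 2.56 mmol/L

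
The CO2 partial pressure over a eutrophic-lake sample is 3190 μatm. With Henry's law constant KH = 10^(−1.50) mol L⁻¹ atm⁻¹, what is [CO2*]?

[CO2*] = 101 μmol/L

KH = 10^(−1.50) = 3.162×10^-2 mol L⁻¹ atm⁻¹
[CO2*] = KH · pCO2 = 3.162×10^-2 × 3190×10^-6 atm = 1.01×10^-4 mol/L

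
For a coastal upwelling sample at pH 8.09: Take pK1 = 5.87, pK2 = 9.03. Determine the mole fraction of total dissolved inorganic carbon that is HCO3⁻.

α₁ = 1 / (1 + [H⁺]/K1 + K2/[H⁺]) = 1 / (1 + 10^-2.22 + 10^-0.94)
   = 1 / (1 + 0.0060256 + 0.11482) = 1/1.1208 = 0.8922

α₁ = 0.892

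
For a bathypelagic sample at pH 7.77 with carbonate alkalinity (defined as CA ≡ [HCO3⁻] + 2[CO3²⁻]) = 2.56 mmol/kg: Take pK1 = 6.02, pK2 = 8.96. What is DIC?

DIC = 2.45 mmol/kg

CA = [HCO3⁻] + 2[CO3²⁻] = (α₁ + 2α₂)·DIC
At pH 7.77: [H⁺]/K1 = 10^-1.75 = 0.017783, K2/[H⁺] = 10^-1.19 = 0.064565
α₁ = 1/(1 + 0.017783 + 0.064565) = 1/1.0823 = 0.9239; α₂ = α₁·K2/[H⁺] = 0.05965
α₁ + 2α₂ = 1.0432
DIC = CA / (α₁ + 2α₂) = 2.56 / 1.0432 = 2.45 mmol/kg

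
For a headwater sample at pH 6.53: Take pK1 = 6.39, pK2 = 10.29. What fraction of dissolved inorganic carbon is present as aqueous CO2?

α₀ = 1 / (1 + K1/[H⁺] + K1K2/[H⁺]²) = 1 / (1 + 10^+0.14 + 10^-3.62)
   = 1 / (1 + 1.3804 + 0.00023988) = 1/2.3806 = 0.4201

α₀ = 0.420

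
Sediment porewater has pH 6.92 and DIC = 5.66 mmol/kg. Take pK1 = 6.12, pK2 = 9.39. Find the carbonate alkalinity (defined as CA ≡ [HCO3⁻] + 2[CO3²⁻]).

CA = [HCO3⁻] + 2[CO3²⁻] = (α₁ + 2α₂)·DIC
At pH 6.92: [H⁺]/K1 = 10^-0.80 = 0.15849, K2/[H⁺] = 10^-2.47 = 0.0033884
α₁ = 1/(1 + 0.15849 + 0.0033884) = 1/1.1619 = 0.8607; α₂ = α₁·K2/[H⁺] = 0.002916
α₁ + 2α₂ = 0.8665
CA = 0.8665 × 5.66 = 4.90 mmol/kg

CA = 4.90 mmol/kg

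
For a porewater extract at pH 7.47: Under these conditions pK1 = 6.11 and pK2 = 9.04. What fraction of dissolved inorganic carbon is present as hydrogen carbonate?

α₁ = 0.934

α₁ = 1 / (1 + [H⁺]/K1 + K2/[H⁺]) = 1 / (1 + 10^-1.36 + 10^-1.57)
   = 1 / (1 + 0.043652 + 0.026915) = 1/1.0706 = 0.9341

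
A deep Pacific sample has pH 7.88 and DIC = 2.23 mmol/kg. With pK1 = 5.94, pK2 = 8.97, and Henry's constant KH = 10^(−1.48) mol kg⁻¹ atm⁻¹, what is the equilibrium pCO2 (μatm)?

α₀ = 1 / (1 + K1/[H⁺] + K1K2/[H⁺]²) = 1 / (1 + 10^+1.94 + 10^+0.85)
   = 1 / (1 + 87.096 + 7.0795) = 1/95.176 = 0.01051
[CO2*] = α₀ × DIC = 0.01051 × 2.23 = 0.02343 mmol/kg
pCO2 = [CO2*]/KH = 2.343×10^-5 / 3.311×10^-2 = 708 μatm

pCO2 = 708 μatm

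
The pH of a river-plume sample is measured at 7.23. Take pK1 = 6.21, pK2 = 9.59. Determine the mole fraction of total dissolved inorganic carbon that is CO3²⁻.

α₂ = 0.00397

α₂ = 1 / (1 + [H⁺]/K2 + [H⁺]²/(K1K2)) = 1 / (1 + 10^+2.36 + 10^+1.34)
   = 1 / (1 + 229.09 + 21.878) = 1/251.96 = 0.003969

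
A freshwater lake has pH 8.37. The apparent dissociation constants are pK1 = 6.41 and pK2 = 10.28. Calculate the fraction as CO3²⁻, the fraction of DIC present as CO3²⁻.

α₂ = 1 / (1 + [H⁺]/K2 + [H⁺]²/(K1K2)) = 1 / (1 + 10^+1.91 + 10^-0.05)
   = 1 / (1 + 81.283 + 0.89125) = 1/83.174 = 0.01202

α₂ = 0.0120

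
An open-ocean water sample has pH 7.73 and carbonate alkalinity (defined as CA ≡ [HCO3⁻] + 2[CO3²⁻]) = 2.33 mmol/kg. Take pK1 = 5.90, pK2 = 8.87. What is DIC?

CA = [HCO3⁻] + 2[CO3²⁻] = (α₁ + 2α₂)·DIC
At pH 7.73: [H⁺]/K1 = 10^-1.83 = 0.014791, K2/[H⁺] = 10^-1.14 = 0.072444
α₁ = 1/(1 + 0.014791 + 0.072444) = 1/1.0872 = 0.9198; α₂ = α₁·K2/[H⁺] = 0.06663
α₁ + 2α₂ = 1.0530
DIC = CA / (α₁ + 2α₂) = 2.33 / 1.0530 = 2.21 mmol/kg

DIC = 2.21 mmol/kg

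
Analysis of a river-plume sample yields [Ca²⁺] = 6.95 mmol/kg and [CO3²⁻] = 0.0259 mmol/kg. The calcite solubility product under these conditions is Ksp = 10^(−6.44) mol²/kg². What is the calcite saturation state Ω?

Ksp = 10^(−6.44) = 3.631×10^-7
Ω = [Ca²⁺][CO3²⁻]/Ksp = (6.95×10^-3)(0.0259×10^-3) / 3.631×10^-7 = 0.496

Ω = 0.496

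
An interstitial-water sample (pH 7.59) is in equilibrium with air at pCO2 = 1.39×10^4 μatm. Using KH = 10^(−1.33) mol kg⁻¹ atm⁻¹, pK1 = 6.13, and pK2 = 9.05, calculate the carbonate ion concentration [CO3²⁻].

[CO2*] = KH · pCO2 = 10^(−1.33) × 1.39×10^4×10^-6 = 6.502×10^-4 mol/kg
α₀ = 1/(1 + K1/[H⁺] + K1K2/[H⁺]²) = 1/(1 + 10^+1.46 + 10^+0.00) = 0.03243
DIC = [CO2*]/α₀ = 6.502×10^-4 / 0.03243 = 20.05 mmol/kg
[CO3²⁻] = α₂·DIC; α₂ = 0.03243, so [CO3²⁻] = 0.03243 × 20.05 = 0.650 mmol/kg

[CO3²⁻] = 0.650 mmol/kg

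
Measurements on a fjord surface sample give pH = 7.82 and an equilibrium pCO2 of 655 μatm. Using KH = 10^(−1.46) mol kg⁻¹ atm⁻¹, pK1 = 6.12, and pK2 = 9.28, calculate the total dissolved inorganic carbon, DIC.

[CO2*] = KH · pCO2 = 10^(−1.46) × 655×10^-6 = 2.271×10^-5 mol/kg
α₀ = 1/(1 + K1/[H⁺] + K1K2/[H⁺]²) = 1/(1 + 10^+1.70 + 10^+0.24) = 0.01892
DIC = [CO2*]/α₀ = 2.271×10^-5 / 0.01892 = 1.20 mmol/kg

DIC = 1.20 mmol/kg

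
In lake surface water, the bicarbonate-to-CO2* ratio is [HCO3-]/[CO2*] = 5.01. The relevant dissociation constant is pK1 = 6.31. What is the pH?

From K1 = [H⁺][HCO3-]/[CO2*]:  pH = pK1 + log₁₀([HCO3-]/[CO2*])
log₁₀(5.01) = +0.700
pH = 6.31 + (+0.700) = 7.01

pH = 7.01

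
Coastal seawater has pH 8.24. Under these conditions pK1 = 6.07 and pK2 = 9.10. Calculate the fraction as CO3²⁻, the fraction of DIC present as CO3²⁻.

α₂ = 1 / (1 + [H⁺]/K2 + [H⁺]²/(K1K2)) = 1 / (1 + 10^+0.86 + 10^-1.31)
   = 1 / (1 + 7.2444 + 0.048978) = 1/8.2933 = 0.1206

α₂ = 0.121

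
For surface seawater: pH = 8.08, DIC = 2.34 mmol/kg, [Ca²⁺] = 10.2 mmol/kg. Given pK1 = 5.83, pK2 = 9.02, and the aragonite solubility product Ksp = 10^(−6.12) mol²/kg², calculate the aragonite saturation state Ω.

Ω = 3.22

α₂ = 1 / (1 + [H⁺]/K2 + [H⁺]²/(K1K2)) = 1 / (1 + 10^+0.94 + 10^-1.31)
   = 1 / (1 + 8.7096 + 0.048978) = 1/9.7586 = 0.1025
[CO3²⁻] = α₂ × DIC = 0.1025 × 2.34 = 0.2398 mmol/kg
Ksp = 10^(−6.12) = 7.586×10^-7
Ω = [Ca²⁺][CO3²⁻]/Ksp = (10.2×10^-3)(2.398×10^-4) / 7.586×10^-7 = 3.22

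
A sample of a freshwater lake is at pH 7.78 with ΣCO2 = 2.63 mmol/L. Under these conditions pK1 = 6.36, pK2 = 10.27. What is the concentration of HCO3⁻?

[HCO3⁻] = 2.53 mmol/L

α₁ = 1 / (1 + [H⁺]/K1 + K2/[H⁺]) = 1 / (1 + 10^-1.42 + 10^-2.49)
   = 1 / (1 + 0.038019 + 0.0032359) = 1/1.0413 = 0.9604
[HCO3⁻] = α₁ × DIC = 0.9604 × 2.63 = 2.53 mmol/L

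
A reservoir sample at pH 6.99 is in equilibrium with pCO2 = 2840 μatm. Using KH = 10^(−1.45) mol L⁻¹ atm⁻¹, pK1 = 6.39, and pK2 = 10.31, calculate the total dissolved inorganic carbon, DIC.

DIC = 0.502 mmol/L

[CO2*] = KH · pCO2 = 10^(−1.45) × 2840×10^-6 = 1.008×10^-4 mol/L
α₀ = 1/(1 + K1/[H⁺] + K1K2/[H⁺]²) = 1/(1 + 10^+0.60 + 10^-2.72) = 0.2007
DIC = [CO2*]/α₀ = 1.008×10^-4 / 0.2007 = 0.502 mmol/L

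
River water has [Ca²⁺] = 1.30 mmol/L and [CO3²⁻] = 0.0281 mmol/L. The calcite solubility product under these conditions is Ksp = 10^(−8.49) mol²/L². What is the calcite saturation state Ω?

Ω = 11.3

Ksp = 10^(−8.49) = 3.236×10^-9
Ω = [Ca²⁺][CO3²⁻]/Ksp = (1.30×10^-3)(0.0281×10^-3) / 3.236×10^-9 = 11.3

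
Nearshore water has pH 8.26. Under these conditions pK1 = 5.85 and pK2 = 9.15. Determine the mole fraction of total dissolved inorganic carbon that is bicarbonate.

α₁ = 0.883

α₁ = 1 / (1 + [H⁺]/K1 + K2/[H⁺]) = 1 / (1 + 10^-2.41 + 10^-0.89)
   = 1 / (1 + 0.0038905 + 0.12882) = 1/1.1327 = 0.8828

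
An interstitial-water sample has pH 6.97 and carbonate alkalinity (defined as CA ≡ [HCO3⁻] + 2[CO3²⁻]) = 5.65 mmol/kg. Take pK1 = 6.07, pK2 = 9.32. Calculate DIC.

DIC = 6.33 mmol/kg

CA = [HCO3⁻] + 2[CO3²⁻] = (α₁ + 2α₂)·DIC
At pH 6.97: [H⁺]/K1 = 10^-0.90 = 0.12589, K2/[H⁺] = 10^-2.35 = 0.0044668
α₁ = 1/(1 + 0.12589 + 0.0044668) = 1/1.1304 = 0.8847; α₂ = α₁·K2/[H⁺] = 0.003952
α₁ + 2α₂ = 0.8926
DIC = CA / (α₁ + 2α₂) = 5.65 / 0.8926 = 6.33 mmol/kg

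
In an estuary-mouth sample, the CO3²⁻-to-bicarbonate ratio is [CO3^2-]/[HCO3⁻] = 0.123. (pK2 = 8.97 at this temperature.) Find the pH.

pH = 8.06

From K2 = [H⁺][CO3^2-]/[HCO3⁻]:  pH = pK2 + log₁₀([CO3^2-]/[HCO3⁻])
log₁₀(0.123) = -0.910
pH = 8.97 + (-0.910) = 8.06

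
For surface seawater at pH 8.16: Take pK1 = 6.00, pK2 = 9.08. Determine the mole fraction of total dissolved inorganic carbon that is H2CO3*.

α₀ = 1 / (1 + K1/[H⁺] + K1K2/[H⁺]²) = 1 / (1 + 10^+2.16 + 10^+1.24)
   = 1 / (1 + 144.54 + 17.378) = 1/162.92 = 0.006138

α₀ = 0.00614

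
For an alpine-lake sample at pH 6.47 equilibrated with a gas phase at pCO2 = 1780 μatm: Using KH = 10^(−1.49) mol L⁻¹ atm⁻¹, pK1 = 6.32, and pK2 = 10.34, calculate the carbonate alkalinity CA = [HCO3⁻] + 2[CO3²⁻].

[CO2*] = KH · pCO2 = 10^(−1.49) × 1780×10^-6 = 5.760×10^-5 mol/L
α₀ = 1/(1 + K1/[H⁺] + K1K2/[H⁺]²) = 1/(1 + 10^+0.15 + 10^-3.72) = 0.4145
DIC = [CO2*]/α₀ = 5.760×10^-5 / 0.4145 = 0.1390 mmol/L
CA = (α₁ + 2α₂)·DIC = (0.5855 + 2×7.898×10^-5) × 0.1390 = 0.0814 mmol/L

CA = 0.0814 mmol/L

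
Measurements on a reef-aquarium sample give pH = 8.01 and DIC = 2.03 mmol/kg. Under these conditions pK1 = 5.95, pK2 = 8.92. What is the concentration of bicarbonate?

α₁ = 1 / (1 + [H⁺]/K1 + K2/[H⁺]) = 1 / (1 + 10^-2.06 + 10^-0.91)
   = 1 / (1 + 0.0087096 + 0.12303) = 1/1.1317 = 0.8836
[HCO3⁻] = α₁ × DIC = 0.8836 × 2.03 = 1.79 mmol/kg

[HCO3⁻] = 1.79 mmol/kg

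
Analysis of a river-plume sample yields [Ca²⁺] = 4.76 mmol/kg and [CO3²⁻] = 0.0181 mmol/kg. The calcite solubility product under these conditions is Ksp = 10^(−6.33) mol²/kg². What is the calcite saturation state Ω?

Ω = 0.184

Ksp = 10^(−6.33) = 4.677×10^-7
Ω = [Ca²⁺][CO3²⁻]/Ksp = (4.76×10^-3)(0.0181×10^-3) / 4.677×10^-7 = 0.184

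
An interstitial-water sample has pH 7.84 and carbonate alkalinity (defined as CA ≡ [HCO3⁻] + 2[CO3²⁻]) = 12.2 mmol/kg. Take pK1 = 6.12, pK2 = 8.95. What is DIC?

DIC = 11.6 mmol/kg

CA = [HCO3⁻] + 2[CO3²⁻] = (α₁ + 2α₂)·DIC
At pH 7.84: [H⁺]/K1 = 10^-1.72 = 0.019055, K2/[H⁺] = 10^-1.11 = 0.077625
α₁ = 1/(1 + 0.019055 + 0.077625) = 1/1.0967 = 0.9118; α₂ = α₁·K2/[H⁺] = 0.07078
α₁ + 2α₂ = 1.0534
DIC = CA / (α₁ + 2α₂) = 12.2 / 1.0534 = 11.6 mmol/kg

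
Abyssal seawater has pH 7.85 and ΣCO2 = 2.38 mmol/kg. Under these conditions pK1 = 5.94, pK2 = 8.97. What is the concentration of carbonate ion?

α₂ = 1 / (1 + [H⁺]/K2 + [H⁺]²/(K1K2)) = 1 / (1 + 10^+1.12 + 10^-0.79)
   = 1 / (1 + 13.183 + 0.16218) = 1/14.345 = 0.06971
[CO3²⁻] = α₂ × DIC = 0.06971 × 2.38 = 0.166 mmol/kg

[CO3²⁻] = 0.166 mmol/kg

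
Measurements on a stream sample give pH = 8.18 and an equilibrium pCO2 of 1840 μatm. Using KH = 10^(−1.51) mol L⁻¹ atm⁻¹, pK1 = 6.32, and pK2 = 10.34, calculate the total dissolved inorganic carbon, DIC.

DIC = 4.20 mmol/L

[CO2*] = KH · pCO2 = 10^(−1.51) × 1840×10^-6 = 5.686×10^-5 mol/L
α₀ = 1/(1 + K1/[H⁺] + K1K2/[H⁺]²) = 1/(1 + 10^+1.86 + 10^-0.30) = 0.01352
DIC = [CO2*]/α₀ = 5.686×10^-5 / 0.01352 = 4.20 mmol/L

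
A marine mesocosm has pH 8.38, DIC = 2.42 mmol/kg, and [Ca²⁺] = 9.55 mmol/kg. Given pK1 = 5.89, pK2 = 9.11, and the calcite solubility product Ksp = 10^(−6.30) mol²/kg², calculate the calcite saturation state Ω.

Ω = 7.22

α₂ = 1 / (1 + [H⁺]/K2 + [H⁺]²/(K1K2)) = 1 / (1 + 10^+0.73 + 10^-1.76)
   = 1 / (1 + 5.3703 + 0.017378) = 1/6.3877 = 0.1566
[CO3²⁻] = α₂ × DIC = 0.1566 × 2.42 = 0.3789 mmol/kg
Ksp = 10^(−6.30) = 5.012×10^-7
Ω = [Ca²⁺][CO3²⁻]/Ksp = (9.55×10^-3)(3.789×10^-4) / 5.012×10^-7 = 7.22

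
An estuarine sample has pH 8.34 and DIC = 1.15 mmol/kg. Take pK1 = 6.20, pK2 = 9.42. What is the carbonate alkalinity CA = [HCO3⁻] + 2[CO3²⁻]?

CA = 1.23 mmol/kg

CA = [HCO3⁻] + 2[CO3²⁻] = (α₁ + 2α₂)·DIC
At pH 8.34: [H⁺]/K1 = 10^-2.14 = 0.0072444, K2/[H⁺] = 10^-1.08 = 0.083176
α₁ = 1/(1 + 0.0072444 + 0.083176) = 1/1.0904 = 0.9171; α₂ = α₁·K2/[H⁺] = 0.07628
α₁ + 2α₂ = 1.0696
CA = 1.0696 × 1.15 = 1.23 mmol/kg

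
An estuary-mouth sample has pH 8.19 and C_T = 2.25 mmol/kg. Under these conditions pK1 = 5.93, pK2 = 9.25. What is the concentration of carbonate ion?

α₂ = 1 / (1 + [H⁺]/K2 + [H⁺]²/(K1K2)) = 1 / (1 + 10^+1.06 + 10^-1.20)
   = 1 / (1 + 11.482 + 0.063096) = 1/12.545 = 0.07972
[CO3²⁻] = α₂ × DIC = 0.07972 × 2.25 = 0.179 mmol/kg

[CO3²⁻] = 0.179 mmol/kg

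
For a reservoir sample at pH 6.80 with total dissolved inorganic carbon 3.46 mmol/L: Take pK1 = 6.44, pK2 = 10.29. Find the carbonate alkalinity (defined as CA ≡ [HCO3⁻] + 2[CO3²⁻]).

CA = 2.41 mmol/L

CA = [HCO3⁻] + 2[CO3²⁻] = (α₁ + 2α₂)·DIC
At pH 6.80: [H⁺]/K1 = 10^-0.36 = 0.43652, K2/[H⁺] = 10^-3.49 = 0.00032359
α₁ = 1/(1 + 0.43652 + 0.00032359) = 1/1.4368 = 0.6960; α₂ = α₁·K2/[H⁺] = 0.0002252
α₁ + 2α₂ = 0.6964
CA = 0.6964 × 3.46 = 2.41 mmol/L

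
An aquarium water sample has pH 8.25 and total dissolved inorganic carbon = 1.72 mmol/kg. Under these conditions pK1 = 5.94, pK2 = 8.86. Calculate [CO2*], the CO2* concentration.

[CO2*] = 6.74 μmol/kg

α₀ = 1 / (1 + K1/[H⁺] + K1K2/[H⁺]²) = 1 / (1 + 10^+2.31 + 10^+1.70)
   = 1 / (1 + 204.17 + 50.119) = 1/255.29 = 0.003917
[CO2*] = α₀ × DIC = 0.003917 × 1.72 = 0.00674 mmol/kg = 6.74 μmol/kg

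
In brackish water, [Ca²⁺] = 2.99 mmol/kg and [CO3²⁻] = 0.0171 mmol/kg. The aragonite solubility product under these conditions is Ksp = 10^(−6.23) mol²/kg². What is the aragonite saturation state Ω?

Ksp = 10^(−6.23) = 5.888×10^-7
Ω = [Ca²⁺][CO3²⁻]/Ksp = (2.99×10^-3)(0.0171×10^-3) / 5.888×10^-7 = 0.0868

Ω = 0.0868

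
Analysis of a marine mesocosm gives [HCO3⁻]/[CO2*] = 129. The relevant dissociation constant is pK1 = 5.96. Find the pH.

From K1 = [H⁺][HCO3⁻]/[CO2*]:  pH = pK1 + log₁₀([HCO3⁻]/[CO2*])
log₁₀(129) = +2.111
pH = 5.96 + (+2.111) = 8.07

pH = 8.07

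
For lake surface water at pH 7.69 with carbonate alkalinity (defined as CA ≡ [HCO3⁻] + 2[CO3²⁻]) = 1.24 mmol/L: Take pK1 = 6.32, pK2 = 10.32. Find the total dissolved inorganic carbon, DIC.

DIC = 1.29 mmol/L

CA = [HCO3⁻] + 2[CO3²⁻] = (α₁ + 2α₂)·DIC
At pH 7.69: [H⁺]/K1 = 10^-1.37 = 0.042658, K2/[H⁺] = 10^-2.63 = 0.0023442
α₁ = 1/(1 + 0.042658 + 0.0023442) = 1/1.0450 = 0.9569; α₂ = α₁·K2/[H⁺] = 0.002243
α₁ + 2α₂ = 0.9614
DIC = CA / (α₁ + 2α₂) = 1.24 / 0.9614 = 1.29 mmol/L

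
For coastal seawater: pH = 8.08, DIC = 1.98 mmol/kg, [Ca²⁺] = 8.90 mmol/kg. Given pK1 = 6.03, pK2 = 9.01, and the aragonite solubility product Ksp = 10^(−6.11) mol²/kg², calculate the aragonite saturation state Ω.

α₂ = 1 / (1 + [H⁺]/K2 + [H⁺]²/(K1K2)) = 1 / (1 + 10^+0.93 + 10^-1.12)
   = 1 / (1 + 8.5114 + 0.075858) = 1/9.5872 = 0.1043
[CO3²⁻] = α₂ × DIC = 0.1043 × 1.98 = 0.2065 mmol/kg
Ksp = 10^(−6.11) = 7.762×10^-7
Ω = [Ca²⁺][CO3²⁻]/Ksp = (8.90×10^-3)(2.065×10^-4) / 7.762×10^-7 = 2.37

Ω = 2.37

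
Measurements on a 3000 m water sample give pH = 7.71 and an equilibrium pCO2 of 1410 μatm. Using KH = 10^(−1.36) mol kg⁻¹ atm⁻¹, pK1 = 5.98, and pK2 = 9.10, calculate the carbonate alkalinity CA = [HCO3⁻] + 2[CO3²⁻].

[CO2*] = KH · pCO2 = 10^(−1.36) × 1410×10^-6 = 6.155×10^-5 mol/kg
α₀ = 1/(1 + K1/[H⁺] + K1K2/[H⁺]²) = 1/(1 + 10^+1.73 + 10^+0.34) = 0.01758
DIC = [CO2*]/α₀ = 6.155×10^-5 / 0.01758 = 3.502 mmol/kg
CA = (α₁ + 2α₂)·DIC = (0.9440 + 2×0.03846) × 3.502 = 3.57 mmol/kg

CA = 3.57 mmol/kg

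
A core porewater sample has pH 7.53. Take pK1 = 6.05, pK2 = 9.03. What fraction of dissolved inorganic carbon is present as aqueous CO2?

α₀ = 1 / (1 + K1/[H⁺] + K1K2/[H⁺]²) = 1 / (1 + 10^+1.48 + 10^-0.02)
   = 1 / (1 + 30.200 + 0.95499) = 1/32.155 = 0.03110

α₀ = 0.0311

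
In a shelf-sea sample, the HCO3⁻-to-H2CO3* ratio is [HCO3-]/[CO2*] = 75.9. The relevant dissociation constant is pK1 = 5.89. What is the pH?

From K1 = [H⁺][HCO3-]/[CO2*]:  pH = pK1 + log₁₀([HCO3-]/[CO2*])
log₁₀(75.9) = +1.880
pH = 5.89 + (+1.880) = 7.77

pH = 7.77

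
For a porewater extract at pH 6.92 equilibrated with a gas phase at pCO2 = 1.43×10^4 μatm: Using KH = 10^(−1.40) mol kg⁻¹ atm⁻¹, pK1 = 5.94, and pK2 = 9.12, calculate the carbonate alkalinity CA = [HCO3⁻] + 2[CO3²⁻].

CA = 5.51 mmol/kg

[CO2*] = KH · pCO2 = 10^(−1.40) × 1.43×10^4×10^-6 = 5.693×10^-4 mol/kg
α₀ = 1/(1 + K1/[H⁺] + K1K2/[H⁺]²) = 1/(1 + 10^+0.98 + 10^-1.22) = 0.09425
DIC = [CO2*]/α₀ = 5.693×10^-4 / 0.09425 = 6.040 mmol/kg
CA = (α₁ + 2α₂)·DIC = (0.9001 + 2×0.005679) × 6.040 = 5.51 mmol/kg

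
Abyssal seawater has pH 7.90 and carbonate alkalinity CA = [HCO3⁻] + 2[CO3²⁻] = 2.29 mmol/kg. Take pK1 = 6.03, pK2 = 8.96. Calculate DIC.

CA = [HCO3⁻] + 2[CO3²⁻] = (α₁ + 2α₂)·DIC
At pH 7.90: [H⁺]/K1 = 10^-1.87 = 0.013490, K2/[H⁺] = 10^-1.06 = 0.087096
α₁ = 1/(1 + 0.013490 + 0.087096) = 1/1.1006 = 0.9086; α₂ = α₁·K2/[H⁺] = 0.07914
α₁ + 2α₂ = 1.0669
DIC = CA / (α₁ + 2α₂) = 2.29 / 1.0669 = 2.15 mmol/kg

DIC = 2.15 mmol/kg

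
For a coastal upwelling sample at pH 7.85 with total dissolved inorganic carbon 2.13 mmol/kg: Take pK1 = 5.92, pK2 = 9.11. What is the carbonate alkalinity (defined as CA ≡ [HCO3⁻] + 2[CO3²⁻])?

CA = 2.22 mmol/kg

CA = [HCO3⁻] + 2[CO3²⁻] = (α₁ + 2α₂)·DIC
At pH 7.85: [H⁺]/K1 = 10^-1.93 = 0.011749, K2/[H⁺] = 10^-1.26 = 0.054954
α₁ = 1/(1 + 0.011749 + 0.054954) = 1/1.0667 = 0.9375; α₂ = α₁·K2/[H⁺] = 0.05152
α₁ + 2α₂ = 1.0405
CA = 1.0405 × 2.13 = 2.22 mmol/kg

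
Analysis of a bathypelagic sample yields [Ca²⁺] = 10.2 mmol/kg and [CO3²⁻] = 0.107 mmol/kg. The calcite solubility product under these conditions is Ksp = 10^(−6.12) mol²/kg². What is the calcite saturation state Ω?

Ksp = 10^(−6.12) = 7.586×10^-7
Ω = [Ca²⁺][CO3²⁻]/Ksp = (10.2×10^-3)(0.107×10^-3) / 7.586×10^-7 = 1.44

Ω = 1.44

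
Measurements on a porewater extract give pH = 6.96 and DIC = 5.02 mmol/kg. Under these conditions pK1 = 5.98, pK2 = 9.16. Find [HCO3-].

[HCO3⁻] = 4.52 mmol/kg

α₁ = 1 / (1 + [H⁺]/K1 + K2/[H⁺]) = 1 / (1 + 10^-0.98 + 10^-2.20)
   = 1 / (1 + 0.10471 + 0.0063096) = 1/1.1110 = 0.9001
[HCO3⁻] = α₁ × DIC = 0.9001 × 5.02 = 4.52 mmol/kg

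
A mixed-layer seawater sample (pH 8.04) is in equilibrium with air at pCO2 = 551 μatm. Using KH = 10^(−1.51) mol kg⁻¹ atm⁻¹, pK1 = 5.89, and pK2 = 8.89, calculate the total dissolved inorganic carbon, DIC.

[CO2*] = KH · pCO2 = 10^(−1.51) × 551×10^-6 = 1.703×10^-5 mol/kg
α₀ = 1/(1 + K1/[H⁺] + K1K2/[H⁺]²) = 1/(1 + 10^+2.15 + 10^+1.30) = 0.006165
DIC = [CO2*]/α₀ = 1.703×10^-5 / 0.006165 = 2.76 mmol/kg

DIC = 2.76 mmol/kg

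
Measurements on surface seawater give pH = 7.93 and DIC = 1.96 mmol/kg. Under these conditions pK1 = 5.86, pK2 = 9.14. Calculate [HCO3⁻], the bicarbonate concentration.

α₁ = 1 / (1 + [H⁺]/K1 + K2/[H⁺]) = 1 / (1 + 10^-2.07 + 10^-1.21)
   = 1 / (1 + 0.0085114 + 0.061660) = 1/1.0702 = 0.9344
[HCO3⁻] = α₁ × DIC = 0.9344 × 1.96 = 1.83 mmol/kg

[HCO3⁻] = 1.83 mmol/kg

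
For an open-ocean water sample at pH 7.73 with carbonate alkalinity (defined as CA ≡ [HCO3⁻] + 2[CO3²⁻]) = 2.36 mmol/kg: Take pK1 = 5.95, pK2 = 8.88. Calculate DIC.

DIC = 2.25 mmol/kg

CA = [HCO3⁻] + 2[CO3²⁻] = (α₁ + 2α₂)·DIC
At pH 7.73: [H⁺]/K1 = 10^-1.78 = 0.016596, K2/[H⁺] = 10^-1.15 = 0.070795
α₁ = 1/(1 + 0.016596 + 0.070795) = 1/1.0874 = 0.9196; α₂ = α₁·K2/[H⁺] = 0.06511
α₁ + 2α₂ = 1.0498
DIC = CA / (α₁ + 2α₂) = 2.36 / 1.0498 = 2.25 mmol/kg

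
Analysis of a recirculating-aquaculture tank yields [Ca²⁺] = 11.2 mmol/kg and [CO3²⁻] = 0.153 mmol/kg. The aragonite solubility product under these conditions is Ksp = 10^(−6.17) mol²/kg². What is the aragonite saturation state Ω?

Ksp = 10^(−6.17) = 6.761×10^-7
Ω = [Ca²⁺][CO3²⁻]/Ksp = (11.2×10^-3)(0.153×10^-3) / 6.761×10^-7 = 2.53

Ω = 2.53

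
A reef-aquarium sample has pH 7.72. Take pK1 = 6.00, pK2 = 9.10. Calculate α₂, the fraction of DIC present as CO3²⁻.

α₂ = 1 / (1 + [H⁺]/K2 + [H⁺]²/(K1K2)) = 1 / (1 + 10^+1.38 + 10^-0.34)
   = 1 / (1 + 23.988 + 0.45709) = 1/25.445 = 0.03930

α₂ = 0.0393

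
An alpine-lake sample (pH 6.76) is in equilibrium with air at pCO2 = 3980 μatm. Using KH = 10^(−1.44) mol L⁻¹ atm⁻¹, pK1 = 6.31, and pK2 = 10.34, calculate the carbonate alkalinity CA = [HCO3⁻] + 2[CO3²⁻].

[CO2*] = KH · pCO2 = 10^(−1.44) × 3980×10^-6 = 1.445×10^-4 mol/L
α₀ = 1/(1 + K1/[H⁺] + K1K2/[H⁺]²) = 1/(1 + 10^+0.45 + 10^-3.13) = 0.2618
DIC = [CO2*]/α₀ = 1.445×10^-4 / 0.2618 = 0.5519 mmol/L
CA = (α₁ + 2α₂)·DIC = (0.7380 + 2×0.0001941) × 0.5519 = 0.407 mmol/L

CA = 0.407 mmol/L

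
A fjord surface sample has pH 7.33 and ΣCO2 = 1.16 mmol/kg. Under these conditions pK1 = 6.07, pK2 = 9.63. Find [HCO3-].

[HCO3⁻] = 1.09 mmol/kg

α₁ = 1 / (1 + [H⁺]/K1 + K2/[H⁺]) = 1 / (1 + 10^-1.26 + 10^-2.30)
   = 1 / (1 + 0.054954 + 0.0050119) = 1/1.0600 = 0.9434
[HCO3⁻] = α₁ × DIC = 0.9434 × 1.16 = 1.09 mmol/kg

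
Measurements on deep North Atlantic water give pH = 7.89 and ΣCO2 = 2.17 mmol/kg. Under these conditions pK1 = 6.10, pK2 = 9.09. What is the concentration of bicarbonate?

[HCO3⁻] = 2.01 mmol/kg

α₁ = 1 / (1 + [H⁺]/K1 + K2/[H⁺]) = 1 / (1 + 10^-1.79 + 10^-1.20)
   = 1 / (1 + 0.016218 + 0.063096) = 1/1.0793 = 0.9265
[HCO3⁻] = α₁ × DIC = 0.9265 × 2.17 = 2.01 mmol/kg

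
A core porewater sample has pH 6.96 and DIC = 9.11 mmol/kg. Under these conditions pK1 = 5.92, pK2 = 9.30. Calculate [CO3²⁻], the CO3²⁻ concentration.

[CO3²⁻] = 0.0380 mmol/kg

α₂ = 1 / (1 + [H⁺]/K2 + [H⁺]²/(K1K2)) = 1 / (1 + 10^+2.34 + 10^+1.30)
   = 1 / (1 + 218.78 + 19.953) = 1/239.73 = 0.004171
[CO3²⁻] = α₂ × DIC = 0.004171 × 9.11 = 0.0380 mmol/kg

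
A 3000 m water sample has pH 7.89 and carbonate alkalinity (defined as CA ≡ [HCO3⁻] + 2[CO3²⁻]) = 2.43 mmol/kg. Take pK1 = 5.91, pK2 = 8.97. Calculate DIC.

CA = [HCO3⁻] + 2[CO3²⁻] = (α₁ + 2α₂)·DIC
At pH 7.89: [H⁺]/K1 = 10^-1.98 = 0.010471, K2/[H⁺] = 10^-1.08 = 0.083176
α₁ = 1/(1 + 0.010471 + 0.083176) = 1/1.0936 = 0.9144; α₂ = α₁·K2/[H⁺] = 0.07605
α₁ + 2α₂ = 1.0665
DIC = CA / (α₁ + 2α₂) = 2.43 / 1.0665 = 2.28 mmol/kg

DIC = 2.28 mmol/kg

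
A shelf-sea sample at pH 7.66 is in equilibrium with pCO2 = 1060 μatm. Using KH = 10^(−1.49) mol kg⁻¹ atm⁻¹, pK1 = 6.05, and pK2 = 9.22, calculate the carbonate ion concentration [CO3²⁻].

[CO3²⁻] = 0.0385 mmol/kg

[CO2*] = KH · pCO2 = 10^(−1.49) × 1060×10^-6 = 3.430×10^-5 mol/kg
α₀ = 1/(1 + K1/[H⁺] + K1K2/[H⁺]²) = 1/(1 + 10^+1.61 + 10^+0.05) = 0.02333
DIC = [CO2*]/α₀ = 3.430×10^-5 / 0.02333 = 1.470 mmol/kg
[CO3²⁻] = α₂·DIC; α₂ = 0.02618, so [CO3²⁻] = 0.02618 × 1.470 = 0.0385 mmol/kg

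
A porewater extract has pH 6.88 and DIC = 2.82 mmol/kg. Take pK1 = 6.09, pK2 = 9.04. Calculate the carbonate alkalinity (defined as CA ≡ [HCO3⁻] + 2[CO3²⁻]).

CA = 2.45 mmol/kg

CA = [HCO3⁻] + 2[CO3²⁻] = (α₁ + 2α₂)·DIC
At pH 6.88: [H⁺]/K1 = 10^-0.79 = 0.16218, K2/[H⁺] = 10^-2.16 = 0.0069183
α₁ = 1/(1 + 0.16218 + 0.0069183) = 1/1.1691 = 0.8554; α₂ = α₁·K2/[H⁺] = 0.005918
α₁ + 2α₂ = 0.8672
CA = 0.8672 × 2.82 = 2.45 mmol/kg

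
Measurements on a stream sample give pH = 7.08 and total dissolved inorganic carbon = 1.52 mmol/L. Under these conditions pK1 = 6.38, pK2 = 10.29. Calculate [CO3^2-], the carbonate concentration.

[CO3²⁻] = 0.781 μmol/L

α₂ = 1 / (1 + [H⁺]/K2 + [H⁺]²/(K1K2)) = 1 / (1 + 10^+3.21 + 10^+2.51)
   = 1 / (1 + 1621.8 + 323.59) = 1/1946.4 = 0.0005138
[CO3²⁻] = α₂ × DIC = 0.0005138 × 1.52 = 0.000781 mmol/L = 0.781 μmol/L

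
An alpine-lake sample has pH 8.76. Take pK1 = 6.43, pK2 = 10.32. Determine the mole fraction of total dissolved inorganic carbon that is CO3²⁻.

α₂ = 1 / (1 + [H⁺]/K2 + [H⁺]²/(K1K2)) = 1 / (1 + 10^+1.56 + 10^-0.77)
   = 1 / (1 + 36.308 + 0.16982) = 1/37.478 = 0.02668

α₂ = 0.0267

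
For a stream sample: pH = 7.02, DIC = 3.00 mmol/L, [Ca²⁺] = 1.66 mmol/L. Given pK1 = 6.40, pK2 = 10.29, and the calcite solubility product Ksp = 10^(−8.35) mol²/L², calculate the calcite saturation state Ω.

Ω = 0.483

α₂ = 1 / (1 + [H⁺]/K2 + [H⁺]²/(K1K2)) = 1 / (1 + 10^+3.27 + 10^+2.65)
   = 1 / (1 + 1862.1 + 446.68) = 1/2309.8 = 0.0004329
[CO3²⁻] = α₂ × DIC = 0.0004329 × 3.00 = 0.001299 mmol/L = 1.299 μmol/L
Ksp = 10^(−8.35) = 4.467×10^-9
Ω = [Ca²⁺][CO3²⁻]/Ksp = (1.66×10^-3)(1.299×10^-6) / 4.467×10^-9 = 0.483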